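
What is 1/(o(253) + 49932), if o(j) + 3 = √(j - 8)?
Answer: 49929/2492904796 - 7*√5/2492904796 ≈ 2.0022e-5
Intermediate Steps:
o(j) = -3 + √(-8 + j) (o(j) = -3 + √(j - 8) = -3 + √(-8 + j))
1/(o(253) + 49932) = 1/((-3 + √(-8 + 253)) + 49932) = 1/((-3 + √245) + 49932) = 1/((-3 + 7*√5) + 49932) = 1/(49929 + 7*√5)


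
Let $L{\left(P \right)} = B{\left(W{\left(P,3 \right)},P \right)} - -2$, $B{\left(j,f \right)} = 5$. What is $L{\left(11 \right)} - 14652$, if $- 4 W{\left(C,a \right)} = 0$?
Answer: $-14645$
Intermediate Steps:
$W{\left(C,a \right)} = 0$ ($W{\left(C,a \right)} = \left(- \frac{1}{4}\right) 0 = 0$)
$L{\left(P \right)} = 7$ ($L{\left(P \right)} = 5 - -2 = 5 + 2 = 7$)
$L{\left(11 \right)} - 14652 = 7 - 14652 = -14645$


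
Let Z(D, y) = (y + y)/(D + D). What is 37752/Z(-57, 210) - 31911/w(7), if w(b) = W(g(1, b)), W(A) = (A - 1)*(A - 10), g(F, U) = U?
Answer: -1779569/210 ≈ -8474.1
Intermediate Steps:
Z(D, y) = y/D (Z(D, y) = (2*y)/((2*D)) = (2*y)*(1/(2*D)) = y/D)
W(A) = (-1 + A)*(-10 + A)
w(b) = 10 + b**2 - 11*b
37752/Z(-57, 210) - 31911/w(7) = 37752/((210/(-57))) - 31911/(10 + 7**2 - 11*7) = 37752/((210*(-1/57))) - 31911/(10 + 49 - 77) = 37752/(-70/19) - 31911/(-18) = 37752*(-19/70) - 31911*(-1/18) = -358644/35 + 10637/6 = -1779569/210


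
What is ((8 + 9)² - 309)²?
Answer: 400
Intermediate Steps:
((8 + 9)² - 309)² = (17² - 309)² = (289 - 309)² = (-20)² = 400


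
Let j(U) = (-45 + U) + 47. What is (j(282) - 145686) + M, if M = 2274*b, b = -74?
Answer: -313678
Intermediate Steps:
M = -168276 (M = 2274*(-74) = -168276)
j(U) = 2 + U
(j(282) - 145686) + M = ((2 + 282) - 145686) - 168276 = (284 - 145686) - 168276 = -145402 - 168276 = -313678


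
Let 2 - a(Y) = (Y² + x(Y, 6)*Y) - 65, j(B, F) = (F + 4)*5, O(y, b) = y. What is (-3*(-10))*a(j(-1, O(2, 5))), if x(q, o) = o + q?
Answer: -57390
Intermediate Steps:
j(B, F) = 20 + 5*F (j(B, F) = (4 + F)*5 = 20 + 5*F)
a(Y) = 67 - Y² - Y*(6 + Y) (a(Y) = 2 - ((Y² + (6 + Y)*Y) - 65) = 2 - ((Y² + Y*(6 + Y)) - 65) = 2 - (-65 + Y² + Y*(6 + Y)) = 2 + (65 - Y² - Y*(6 + Y)) = 67 - Y² - Y*(6 + Y))
(-3*(-10))*a(j(-1, O(2, 5))) = (-3*(-10))*(67 - (20 + 5*2)² - (20 + 5*2)*(6 + (20 + 5*2))) = 30*(67 - (20 + 10)² - (20 + 10)*(6 + (20 + 10))) = 30*(67 - 1*30² - 1*30*(6 + 30)) = 30*(67 - 1*900 - 1*30*36) = 30*(67 - 900 - 1080) = 30*(-1913) = -57390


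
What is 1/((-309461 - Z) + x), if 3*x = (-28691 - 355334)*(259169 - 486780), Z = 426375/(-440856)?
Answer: 48984/1427187796891951 ≈ 3.4322e-11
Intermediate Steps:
Z = -47375/48984 (Z = 426375*(-1/440856) = -47375/48984 ≈ -0.96715)
x = 87408314275/3 (x = ((-28691 - 355334)*(259169 - 486780))/3 = (-384025*(-227611))/3 = (⅓)*87408314275 = 87408314275/3 ≈ 2.9136e+10)
1/((-309461 - Z) + x) = 1/((-309461 - 1*(-47375/48984)) + 87408314275/3) = 1/((-309461 + 47375/48984) + 87408314275/3) = 1/(-15158590249/48984 + 87408314275/3) = 1/(1427187796891951/48984) = 48984/1427187796891951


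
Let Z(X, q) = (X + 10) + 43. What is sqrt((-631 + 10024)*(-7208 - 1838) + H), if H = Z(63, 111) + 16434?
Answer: 4*I*sqrt(5309533) ≈ 9217.0*I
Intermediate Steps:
Z(X, q) = 53 + X (Z(X, q) = (10 + X) + 43 = 53 + X)
H = 16550 (H = (53 + 63) + 16434 = 116 + 16434 = 16550)
sqrt((-631 + 10024)*(-7208 - 1838) + H) = sqrt((-631 + 10024)*(-7208 - 1838) + 16550) = sqrt(9393*(-9046) + 16550) = sqrt(-84969078 + 16550) = sqrt(-84952528) = 4*I*sqrt(5309533)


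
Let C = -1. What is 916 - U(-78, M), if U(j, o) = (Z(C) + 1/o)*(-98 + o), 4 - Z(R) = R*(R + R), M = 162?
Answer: 63796/81 ≈ 787.60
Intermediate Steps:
Z(R) = 4 - 2*R² (Z(R) = 4 - R*(R + R) = 4 - R*2*R = 4 - 2*R²)
U(j, o) = (-98 + o)*(2 + 1/o) (U(j, o) = ((4 - 2*(-1)²) + 1/o)*(-98 + o) = ((4 - 2*1) + 1/o)*(-98 + o) = ((4 - 2) + 1/o)*(-98 + o) = (2 + 1/o)*(-98 + o) = (-98 + o)*(2 + 1/o))
916 - U(-78, M) = 916 - (-195 - 98/162 + 2*162) = 916 - (-195 - 98*1/162 + 324) = 916 - (-195 - 49/81 + 324) = 916 - 1*10400/81 = 916 - 10400/81 = 63796/81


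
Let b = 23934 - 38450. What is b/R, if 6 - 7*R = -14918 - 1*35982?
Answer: -50806/25453 ≈ -1.9961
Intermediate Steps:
b = -14516
R = 50906/7 (R = 6/7 - (-14918 - 1*35982)/7 = 6/7 - (-14918 - 35982)/7 = 6/7 - ⅐*(-50900) = 6/7 + 50900/7 = 50906/7 ≈ 7272.3)
b/R = -14516/50906/7 = -14516*7/50906 = -50806/25453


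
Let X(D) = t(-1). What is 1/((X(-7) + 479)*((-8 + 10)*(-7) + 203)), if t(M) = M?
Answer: 1/90342 ≈ 1.1069e-5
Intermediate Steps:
X(D) = -1
1/((X(-7) + 479)*((-8 + 10)*(-7) + 203)) = 1/((-1 + 479)*((-8 + 10)*(-7) + 203)) = 1/(478*(2*(-7) + 203)) = 1/(478*(-14 + 203)) = 1/(478*189) = 1/90342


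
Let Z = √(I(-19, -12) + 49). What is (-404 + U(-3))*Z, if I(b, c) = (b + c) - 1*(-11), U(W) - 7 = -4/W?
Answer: -1187*√29/3 ≈ -2130.7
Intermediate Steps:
U(W) = 7 - 4/W
I(b, c) = 11 + b + c (I(b, c) = (b + c) + 11 = 11 + b + c)
Z = √29 (Z = √((11 - 19 - 12) + 49) = √(-20 + 49) = √29 ≈ 5.3852)
(-404 + U(-3))*Z = (-404 + (7 - 4/(-3)))*√29 = (-404 + (7 - 4*(-⅓)))*√29 = (-404 + (7 + 4/3))*√29 = (-404 + 25/3)*√29 = -1187*√29/3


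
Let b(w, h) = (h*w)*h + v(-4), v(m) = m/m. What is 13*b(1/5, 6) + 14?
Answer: 603/5 ≈ 120.60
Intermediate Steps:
v(m) = 1
b(w, h) = 1 + w*h² (b(w, h) = (h*w)*h + 1 = w*h² + 1 = 1 + w*h²)
13*b(1/5, 6) + 14 = 13*(1 + 6²/5) + 14 = 13*(1 + (⅕)*36) + 14 = 13*(1 + 36/5) + 14 = 13*(41/5) + 14 = 533/5 + 14 = 603/5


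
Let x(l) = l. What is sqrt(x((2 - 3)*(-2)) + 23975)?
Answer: sqrt(23977) ≈ 154.84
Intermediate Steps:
sqrt(x((2 - 3)*(-2)) + 23975) = sqrt((2 - 3)*(-2) + 23975) = sqrt(-1*(-2) + 23975) = sqrt(2 + 23975) = sqrt(23977)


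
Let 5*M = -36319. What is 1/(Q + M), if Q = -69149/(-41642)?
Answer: -208210/1512050053 ≈ -0.00013770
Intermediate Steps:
M = -36319/5 (M = (⅕)*(-36319) = -36319/5 ≈ -7263.8)
Q = 69149/41642 (Q = -69149*(-1/41642) = 69149/41642 ≈ 1.6606)
1/(Q + M) = 1/(69149/41642 - 36319/5) = 1/(-1512050053/208210) = -208210/1512050053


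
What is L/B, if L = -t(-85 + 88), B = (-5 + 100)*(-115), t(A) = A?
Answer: 3/10925 ≈ 0.00027460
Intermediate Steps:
B = -10925 (B = 95*(-115) = -10925)
L = -3 (L = -(-85 + 88) = -1*3 = -3)
L/B = -3/(-10925) = -3*(-1/10925) = 3/10925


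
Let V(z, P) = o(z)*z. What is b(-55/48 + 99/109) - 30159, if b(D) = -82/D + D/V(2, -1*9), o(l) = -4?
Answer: -1551123760679/52027008 ≈ -29814.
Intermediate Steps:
V(z, P) = -4*z
b(D) = -82/D - D/8 (b(D) = -82/D + D/((-4*2)) = -82/D + D/(-8) = -82/D + D*(-⅛) = -82/D - D/8)
b(-55/48 + 99/109) - 30159 = (-82/(-55/48 + 99/109) - (-55/48 + 99/109)/8) - 30159 = (-82/(-1243/5232) - ⅛*(-1243/5232)) - 30159 = (-82*(-5232/1243) + 1243/41856) - 30159 = (429024/1243 + 1243/41856) - 30159 = 17958773593/52027008 - 30159 = -1551123760679/52027008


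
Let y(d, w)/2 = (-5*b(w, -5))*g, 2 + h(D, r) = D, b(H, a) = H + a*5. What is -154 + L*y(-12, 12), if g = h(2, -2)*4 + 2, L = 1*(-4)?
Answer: -1194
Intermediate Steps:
b(H, a) = H + 5*a
h(D, r) = -2 + D
L = -4
g = 2 (g = (-2 + 2)*4 + 2 = 0*4 + 2 = 0 + 2 = 2)
y(d, w) = 500 - 20*w (y(d, w) = 2*(-5*(w + 5*(-5))*2) = 2*(-5*(w - 25)*2) = 2*(-5*(-25 + w)*2) = 2*((125 - 5*w)*2) = 2*(250 - 10*w) = 500 - 20*w)
-154 + L*y(-12, 12) = -154 - 4*(500 - 20*12) = -154 - 4*(500 - 240) = -154 - 4*260 = -154 - 1040 = -1194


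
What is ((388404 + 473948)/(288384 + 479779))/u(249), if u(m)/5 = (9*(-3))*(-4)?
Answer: 215588/103702005 ≈ 0.0020789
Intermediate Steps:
u(m) = 540 (u(m) = 5*((9*(-3))*(-4)) = 5*(-27*(-4)) = 5*108 = 540)
((388404 + 473948)/(288384 + 479779))/u(249) = ((388404 + 473948)/(288384 + 479779))/540 = (862352/768163)*(1/540) = 215588/103702005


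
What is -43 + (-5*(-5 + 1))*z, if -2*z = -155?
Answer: 1507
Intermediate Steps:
z = 155/2 (z = -½*(-155) = 155/2 ≈ 77.500)
-43 + (-5*(-5 + 1))*z = -43 - 5*(-5 + 1)*(155/2) = -43 - 5*(-4)*(155/2) = -43 + 20*(155/2) = -43 + 1550 = 1507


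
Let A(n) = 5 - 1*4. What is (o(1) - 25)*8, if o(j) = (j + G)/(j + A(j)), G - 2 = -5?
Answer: -208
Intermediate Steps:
G = -3 (G = 2 - 5 = -3)
A(n) = 1 (A(n) = 5 - 4 = 1)
o(j) = (-3 + j)/(1 + j) (o(j) = (j - 3)/(j + 1) = (-3 + j)/(1 + j))
(o(1) - 25)*8 = ((-3 + 1)/(1 + 1) - 25)*8 = (-2/2 - 25)*8 = ((1/2)*(-2) - 25)*8 = (-1 - 25)*8 = -26*8 = -208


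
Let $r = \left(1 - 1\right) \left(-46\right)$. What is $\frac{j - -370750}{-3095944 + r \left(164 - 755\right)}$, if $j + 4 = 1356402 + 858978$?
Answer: $- \frac{1293063}{1547972} \approx -0.83533$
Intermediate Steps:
$r = 0$ ($r = 0 \left(-46\right) = 0$)
$j = 2215376$ ($j = -4 + \left(1356402 + 858978\right) = -4 + 2215380 = 2215376$)
$\frac{j - -370750}{-3095944 + r \left(164 - 755\right)} = \frac{2215376 - -370750}{-3095944 + 0 \left(164 - 755\right)} = \frac{2215376 + \left(-446 + 371196\right)}{-3095944 + 0 \left(-591\right)} = \frac{2215376 + 370750}{-3095944 + 0} = \frac{2586126}{-3095944} = 2586126 \left(- \frac{1}{3095944}\right) = - \frac{1293063}{1547972}$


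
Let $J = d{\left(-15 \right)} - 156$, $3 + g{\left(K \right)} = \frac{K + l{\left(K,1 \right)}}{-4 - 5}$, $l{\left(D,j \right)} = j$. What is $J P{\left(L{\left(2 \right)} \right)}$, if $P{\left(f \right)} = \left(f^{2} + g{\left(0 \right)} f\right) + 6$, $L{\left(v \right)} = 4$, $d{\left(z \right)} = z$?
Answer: $-1634$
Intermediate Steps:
$g{\left(K \right)} = - \frac{28}{9} - \frac{K}{9}$ ($g{\left(K \right)} = -3 + \frac{K + 1}{-4 - 5} = -3 + \frac{1 + K}{-9} = -3 + \left(1 + K\right) \left(- \frac{1}{9}\right) = -3 - \left(\frac{1}{9} + \frac{K}{9}\right) = - \frac{28}{9} - \frac{K}{9}$)
$J = -171$ ($J = -15 - 156 = -171$)
$P{\left(f \right)} = 6 + f^{2} - \frac{28 f}{9}$ ($P{\left(f \right)} = \left(f^{2} + \left(- \frac{28}{9} - 0\right) f\right) + 6 = \left(f^{2} + \left(- \frac{28}{9} + 0\right) f\right) + 6 = \left(f^{2} - \frac{28 f}{9}\right) + 6 = 6 + f^{2} - \frac{28 f}{9}$)
$J P{\left(L{\left(2 \right)} \right)} = - 171 \left(6 + 4^{2} - \frac{112}{9}\right) = - 171 \left(6 + 16 - \frac{112}{9}\right) = \left(-171\right) \frac{86}{9} = -1634$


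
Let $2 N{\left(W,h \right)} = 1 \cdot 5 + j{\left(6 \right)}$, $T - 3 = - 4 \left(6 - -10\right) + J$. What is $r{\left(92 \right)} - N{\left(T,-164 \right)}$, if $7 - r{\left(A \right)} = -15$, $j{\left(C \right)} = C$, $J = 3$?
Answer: $\frac{33}{2} \approx 16.5$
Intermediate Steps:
$T = -58$ ($T = 3 + \left(- 4 \left(6 - -10\right) + 3\right) = 3 + \left(- 4 \left(6 + 10\right) + 3\right) = 3 + \left(\left(-4\right) 16 + 3\right) = 3 + \left(-64 + 3\right) = 3 - 61 = -58$)
$r{\left(A \right)} = 22$ ($r{\left(A \right)} = 7 - -15 = 7 + 15 = 22$)
$N{\left(W,h \right)} = \frac{11}{2}$ ($N{\left(W,h \right)} = \frac{1 \cdot 5 + 6}{2} = \frac{5 + 6}{2} = \frac{1}{2} \cdot 11 = \frac{11}{2}$)
$r{\left(92 \right)} - N{\left(T,-164 \right)} = 22 - \frac{11}{2} = \frac{33}{2}$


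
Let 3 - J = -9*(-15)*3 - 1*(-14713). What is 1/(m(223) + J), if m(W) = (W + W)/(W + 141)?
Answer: -182/2750707 ≈ -6.6165e-5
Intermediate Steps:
m(W) = 2*W/(141 + W) (m(W) = (2*W)/(141 + W) = 2*W/(141 + W))
J = -15115 (J = 3 - (-9*(-15)*3 - 1*(-14713)) = 3 - (135*3 + 14713) = 3 - (405 + 14713) = 3 - 1*15118 = 3 - 15118 = -15115)
1/(m(223) + J) = 1/(2*223/(141 + 223) - 15115) = 1/(2*223/364 - 15115) = 1/(2*223*(1/364) - 15115) = 1/(223/182 - 15115) = 1/(-2750707/182) = -182/2750707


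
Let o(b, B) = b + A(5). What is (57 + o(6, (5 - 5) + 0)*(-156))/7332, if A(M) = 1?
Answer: -345/2444 ≈ -0.14116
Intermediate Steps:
o(b, B) = 1 + b (o(b, B) = b + 1 = 1 + b)
(57 + o(6, (5 - 5) + 0)*(-156))/7332 = (57 + (1 + 6)*(-156))/7332 = (57 + 7*(-156))*(1/7332) = (57 - 1092)*(1/7332) = -1035*1/7332 = -345/2444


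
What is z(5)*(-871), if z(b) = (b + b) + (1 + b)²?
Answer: -40066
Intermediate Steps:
z(b) = (1 + b)² + 2*b (z(b) = 2*b + (1 + b)² = (1 + b)² + 2*b)
z(5)*(-871) = ((1 + 5)² + 2*5)*(-871) = (6² + 10)*(-871) = (36 + 10)*(-871) = 46*(-871) = -40066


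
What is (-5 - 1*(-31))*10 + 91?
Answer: 351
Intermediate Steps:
(-5 - 1*(-31))*10 + 91 = (-5 + 31)*10 + 91 = 26*10 + 91 = 260 + 91 = 351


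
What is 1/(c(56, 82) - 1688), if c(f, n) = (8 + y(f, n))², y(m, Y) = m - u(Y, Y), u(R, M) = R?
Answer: -1/1364 ≈ -0.00073314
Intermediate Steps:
y(m, Y) = m - Y
c(f, n) = (8 + f - n)² (c(f, n) = (8 + (f - n))² = (8 + f - n)²)
1/(c(56, 82) - 1688) = 1/((8 + 56 - 1*82)² - 1688) = 1/((8 + 56 - 82)² - 1688) = 1/((-18)² - 1688) = 1/(324 - 1688) = 1/(-1364) = -1/1364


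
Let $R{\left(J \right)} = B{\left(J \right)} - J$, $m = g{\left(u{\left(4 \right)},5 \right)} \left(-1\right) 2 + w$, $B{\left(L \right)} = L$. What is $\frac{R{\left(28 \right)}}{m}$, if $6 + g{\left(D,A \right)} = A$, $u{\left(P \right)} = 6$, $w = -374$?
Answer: $0$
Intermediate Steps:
$g{\left(D,A \right)} = -6 + A$
$m = -372$ ($m = \left(-6 + 5\right) \left(-1\right) 2 - 374 = \left(-1\right) \left(-1\right) 2 - 374 = 1 \cdot 2 - 374 = 2 - 374 = -372$)
$R{\left(J \right)} = 0$ ($R{\left(J \right)} = J - J = 0$)
$\frac{R{\left(28 \right)}}{m} = \frac{0}{-372} = 0 \left(- \frac{1}{372}\right) = 0$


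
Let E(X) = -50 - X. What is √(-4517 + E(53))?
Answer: 2*I*√1155 ≈ 67.971*I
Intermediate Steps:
√(-4517 + E(53)) = √(-4517 + (-50 - 1*53)) = √(-4517 + (-50 - 53)) = √(-4517 - 103) = √(-4620) = 2*I*√1155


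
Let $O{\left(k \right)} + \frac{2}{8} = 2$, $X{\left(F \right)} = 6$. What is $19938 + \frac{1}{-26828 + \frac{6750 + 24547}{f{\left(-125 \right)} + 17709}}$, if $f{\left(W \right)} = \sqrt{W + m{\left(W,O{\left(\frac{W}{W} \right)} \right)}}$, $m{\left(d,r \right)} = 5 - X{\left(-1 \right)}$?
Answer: $\frac{4499758607950057448619}{225687562261159609} + \frac{93891 i \sqrt{14}}{225687562261159609} \approx 19938.0 + 1.5566 \cdot 10^{-12} i$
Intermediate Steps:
$O{\left(k \right)} = \frac{7}{4}$ ($O{\left(k \right)} = - \frac{1}{4} + 2 = \frac{7}{4}$)
$m{\left(d,r \right)} = -1$ ($m{\left(d,r \right)} = 5 - 6 = -1$)
$f{\left(W \right)} = \sqrt{-1 + W}$ ($f{\left(W \right)} = \sqrt{W - 1} = \sqrt{-1 + W}$)
$19938 + \frac{1}{-26828 + \frac{6750 + 24547}{f{\left(-125 \right)} + 17709}} = 19938 + \frac{1}{-26828 + \frac{6750 + 24547}{\sqrt{-1 - 125} + 17709}} = 19938 + \frac{1}{-26828 + \frac{31297}{\sqrt{-126} + 17709}} = 19938 + \frac{1}{-26828 + \frac{31297}{3 i \sqrt{14} + 17709}} = 19938 + \frac{1}{-26828 + \frac{31297}{17709 + 3 i \sqrt{14}}}$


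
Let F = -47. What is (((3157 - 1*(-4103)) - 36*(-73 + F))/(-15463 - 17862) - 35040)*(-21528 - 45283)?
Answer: 15603302571876/6665 ≈ 2.3411e+9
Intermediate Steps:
(((3157 - 1*(-4103)) - 36*(-73 + F))/(-15463 - 17862) - 35040)*(-21528 - 45283) = (((3157 - 1*(-4103)) - 36*(-73 - 47))/(-15463 - 17862) - 35040)*(-21528 - 45283) = (((3157 + 4103) - 36*(-120))/(-33325) - 35040)*(-66811) = ((7260 + 4320)*(-1/33325) - 35040)*(-66811) = (11580*(-1/33325) - 35040)*(-66811) = (-2316/6665 - 35040)*(-66811) = -233543916/6665*(-66811) = 15603302571876/6665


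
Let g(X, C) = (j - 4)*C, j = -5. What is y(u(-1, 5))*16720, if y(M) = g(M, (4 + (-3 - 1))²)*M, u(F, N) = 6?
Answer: 0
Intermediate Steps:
g(X, C) = -9*C (g(X, C) = (-5 - 4)*C = -9*C)
y(M) = 0 (y(M) = (-9*(4 + (-3 - 1))²)*M = (-9*(4 - 4)²)*M = (-9*0²)*M = (-9*0)*M = 0*M = 0)
y(u(-1, 5))*16720 = 0*16720 = 0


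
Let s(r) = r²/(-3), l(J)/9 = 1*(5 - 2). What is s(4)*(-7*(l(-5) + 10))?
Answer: 4144/3 ≈ 1381.3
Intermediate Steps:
l(J) = 27 (l(J) = 9*(1*(5 - 2)) = 9*(1*3) = 9*3 = 27)
s(r) = -r²/3
s(4)*(-7*(l(-5) + 10)) = (-⅓*4²)*(-7*(27 + 10)) = (-⅓*16)*(-7*37) = -16/3*(-259) = 4144/3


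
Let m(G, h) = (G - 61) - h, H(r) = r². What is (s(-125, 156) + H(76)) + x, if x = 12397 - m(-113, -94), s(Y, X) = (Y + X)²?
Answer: 19214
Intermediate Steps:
s(Y, X) = (X + Y)²
m(G, h) = -61 + G - h (m(G, h) = (-61 + G) - h = -61 + G - h)
x = 12477 (x = 12397 - (-61 - 113 - 1*(-94)) = 12397 - (-61 - 113 + 94) = 12397 - 1*(-80) = 12397 + 80 = 12477)
(s(-125, 156) + H(76)) + x = ((156 - 125)² + 76²) + 12477 = (31² + 5776) + 12477 = (961 + 5776) + 12477 = 6737 + 12477 = 19214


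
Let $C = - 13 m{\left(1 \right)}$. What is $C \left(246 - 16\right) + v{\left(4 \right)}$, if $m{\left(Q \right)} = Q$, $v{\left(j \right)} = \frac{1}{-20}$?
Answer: $- \frac{59801}{20} \approx -2990.1$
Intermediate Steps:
$v{\left(j \right)} = - \frac{1}{20}$
$C = -13$ ($C = \left(-13\right) 1 = -13$)
$C \left(246 - 16\right) + v{\left(4 \right)} = - 13 \left(246 - 16\right) - \frac{1}{20} = \left(-13\right) 230 - \frac{1}{20} = -2990 - \frac{1}{20} = - \frac{59801}{20}$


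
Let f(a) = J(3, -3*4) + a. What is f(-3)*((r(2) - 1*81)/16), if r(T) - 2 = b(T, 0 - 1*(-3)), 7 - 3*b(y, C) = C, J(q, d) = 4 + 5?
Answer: -233/8 ≈ -29.125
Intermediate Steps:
J(q, d) = 9
b(y, C) = 7/3 - C/3
r(T) = 10/3 (r(T) = 2 + (7/3 - (0 - 1*(-3))/3) = 2 + (7/3 - (0 + 3)/3) = 2 + (7/3 - ⅓*3) = 2 + (7/3 - 1) = 2 + 4/3 = 10/3)
f(a) = 9 + a
f(-3)*((r(2) - 1*81)/16) = (9 - 3)*((10/3 - 1*81)/16) = 6*((10/3 - 81)*(1/16)) = 6*(-233/3*1/16) = 6*(-233/48) = -233/8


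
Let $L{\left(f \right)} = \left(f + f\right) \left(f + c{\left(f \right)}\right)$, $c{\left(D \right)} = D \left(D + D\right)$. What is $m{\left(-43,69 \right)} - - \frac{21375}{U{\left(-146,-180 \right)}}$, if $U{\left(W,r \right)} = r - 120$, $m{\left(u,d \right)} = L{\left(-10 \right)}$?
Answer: $- \frac{15485}{4} \approx -3871.3$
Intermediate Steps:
$c{\left(D \right)} = 2 D^{2}$ ($c{\left(D \right)} = D 2 D = 2 D^{2}$)
$L{\left(f \right)} = 2 f \left(f + 2 f^{2}\right)$ ($L{\left(f \right)} = \left(f + f\right) \left(f + 2 f^{2}\right) = 2 f \left(f + 2 f^{2}\right)$)
$m{\left(u,d \right)} = -3800$ ($m{\left(u,d \right)} = \left(-10\right)^{2} \left(2 + 4 \left(-10\right)\right) = 100 \left(2 - 40\right) = 100 \left(-38\right) = -3800$)
$U{\left(W,r \right)} = -120 + r$
$m{\left(-43,69 \right)} - - \frac{21375}{U{\left(-146,-180 \right)}} = -3800 - - \frac{21375}{-120 - 180} = -3800 - - \frac{21375}{-300} = -3800 - \left(-21375\right) \left(- \frac{1}{300}\right) = -3800 - \frac{285}{4} = - \frac{15485}{4}$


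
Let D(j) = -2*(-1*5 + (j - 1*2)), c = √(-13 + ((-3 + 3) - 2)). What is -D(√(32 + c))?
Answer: -14 + 2*√(32 + I*√15) ≈ -2.6657 + 0.68341*I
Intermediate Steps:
c = I*√15 (c = √(-13 + (0 - 2)) = √(-13 - 2) = √(-15) = I*√15 ≈ 3.873*I)
D(j) = 14 - 2*j (D(j) = -2*(-5 + (j - 2)) = -2*(-5 + (-2 + j)) = -2*(-7 + j) = 14 - 2*j)
-D(√(32 + c)) = -(14 - 2*√(32 + I*√15)) = -14 + 2*√(32 + I*√15)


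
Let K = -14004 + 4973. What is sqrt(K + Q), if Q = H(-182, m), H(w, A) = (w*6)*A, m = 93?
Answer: I*sqrt(110587) ≈ 332.55*I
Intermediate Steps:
K = -9031
H(w, A) = 6*A*w (H(w, A) = (6*w)*A = 6*A*w)
Q = -101556 (Q = 6*93*(-182) = -101556)
sqrt(K + Q) = sqrt(-9031 - 101556) = sqrt(-110587) = I*sqrt(110587)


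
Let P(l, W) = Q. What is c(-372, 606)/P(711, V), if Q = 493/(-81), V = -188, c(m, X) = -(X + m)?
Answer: 18954/493 ≈ 38.446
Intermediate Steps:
c(m, X) = -X - m
Q = -493/81 (Q = 493*(-1/81) = -493/81 ≈ -6.0864)
P(l, W) = -493/81
c(-372, 606)/P(711, V) = (-1*606 - 1*(-372))/(-493/81) = (-606 + 372)*(-81/493) = -234*(-81/493) = 18954/493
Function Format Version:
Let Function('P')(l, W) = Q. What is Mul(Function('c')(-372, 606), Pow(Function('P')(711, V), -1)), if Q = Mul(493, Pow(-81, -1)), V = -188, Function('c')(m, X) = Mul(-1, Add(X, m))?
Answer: Rational(18954, 493) ≈ 38.446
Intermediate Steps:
Function('c')(m, X) = Add(Mul(-1, X), Mul(-1, m))
Q = Rational(-493, 81) (Q = Mul(493, Rational(-1, 81)) = Rational(-493, 81) ≈ -6.0864)
Function('P')(l, W) = Rational(-493, 81)
Mul(Function('c')(-372, 606), Pow(Function('P')(711, V), -1)) = Mul(Add(Mul(-1, 606), Mul(-1, -372)), Pow(Rational(-493, 81), -1)) = Mul(Add(-606, 372), Rational(-81, 493)) = Mul(-234, Rational(-81, 493)) = Rational(18954, 493)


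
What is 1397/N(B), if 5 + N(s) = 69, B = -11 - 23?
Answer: 1397/64 ≈ 21.828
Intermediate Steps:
B = -34
N(s) = 64 (N(s) = -5 + 69 = 64)
1397/N(B) = 1397/64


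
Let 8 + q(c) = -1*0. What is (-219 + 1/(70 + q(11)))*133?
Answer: -1805741/62 ≈ -29125.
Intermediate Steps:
q(c) = -8 (q(c) = -8 - 1*0 = -8 + 0 = -8)
(-219 + 1/(70 + q(11)))*133 = (-219 + 1/(70 - 8))*133 = (-219 + 1/62)*133 = -13577/62*133 = -1805741/62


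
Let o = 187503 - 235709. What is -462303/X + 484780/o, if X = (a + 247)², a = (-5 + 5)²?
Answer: -25930860719/1470499927 ≈ -17.634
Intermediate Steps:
a = 0 (a = 0² = 0)
X = 61009 (X = (0 + 247)² = 247² = 61009)
o = -48206
-462303/X + 484780/o = -462303/61009 + 484780/(-48206) = -462303*1/61009 + 484780*(-1/48206) = -462303/61009 - 242390/24103 = -25930860719/1470499927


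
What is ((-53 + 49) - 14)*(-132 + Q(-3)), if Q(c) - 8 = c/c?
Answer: 2214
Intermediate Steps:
Q(c) = 9 (Q(c) = 8 + c/c = 8 + 1 = 9)
((-53 + 49) - 14)*(-132 + Q(-3)) = ((-53 + 49) - 14)*(-132 + 9) = (-4 - 14)*(-123) = -18*(-123) = 2214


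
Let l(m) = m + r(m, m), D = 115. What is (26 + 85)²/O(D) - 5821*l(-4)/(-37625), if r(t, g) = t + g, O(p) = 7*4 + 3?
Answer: 461412213/1166375 ≈ 395.60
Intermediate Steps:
O(p) = 31 (O(p) = 28 + 3 = 31)
r(t, g) = g + t
l(m) = 3*m (l(m) = m + (m + m) = m + 2*m = 3*m)
(26 + 85)²/O(D) - 5821*l(-4)/(-37625) = (26 + 85)²/31 - 17463*(-4)/(-37625) = 111²*(1/31) - 5821*(-12)*(-1/37625) = 12321*(1/31) + 69852*(-1/37625) = 12321/31 - 69852/37625 = 461412213/1166375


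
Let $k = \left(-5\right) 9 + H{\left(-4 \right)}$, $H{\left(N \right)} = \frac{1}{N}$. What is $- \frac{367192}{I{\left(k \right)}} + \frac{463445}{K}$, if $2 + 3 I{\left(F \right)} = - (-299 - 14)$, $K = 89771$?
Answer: $- \frac{98745447701}{27918781} \approx -3536.9$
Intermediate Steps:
$k = - \frac{181}{4}$ ($k = \left(-5\right) 9 + \frac{1}{-4} = -45 - \frac{1}{4} = - \frac{181}{4} \approx -45.25$)
$I{\left(F \right)} = \frac{311}{3}$ ($I{\left(F \right)} = - \frac{2}{3} + \frac{\left(-1\right) \left(-299 - 14\right)}{3} = - \frac{2}{3} + \frac{\left(-1\right) \left(-313\right)}{3} = - \frac{2}{3} + \frac{1}{3} \cdot 313 = - \frac{2}{3} + \frac{313}{3} = \frac{311}{3}$)
$- \frac{367192}{I{\left(k \right)}} + \frac{463445}{K} = - \frac{367192}{\frac{311}{3}} + \frac{463445}{89771} = \left(-367192\right) \frac{3}{311} + 463445 \cdot \frac{1}{89771} = - \frac{1101576}{311} + \frac{463445}{89771} = - \frac{98745447701}{27918781}$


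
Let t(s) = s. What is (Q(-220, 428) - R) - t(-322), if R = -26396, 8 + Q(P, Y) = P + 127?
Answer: 26617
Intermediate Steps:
Q(P, Y) = 119 + P (Q(P, Y) = -8 + (P + 127) = -8 + (127 + P) = 119 + P)
(Q(-220, 428) - R) - t(-322) = ((119 - 220) - 1*(-26396)) - 1*(-322) = (-101 + 26396) + 322 = 26295 + 322 = 26617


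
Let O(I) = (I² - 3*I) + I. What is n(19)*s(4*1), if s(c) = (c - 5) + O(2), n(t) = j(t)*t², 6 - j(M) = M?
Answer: 4693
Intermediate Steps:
j(M) = 6 - M
n(t) = t²*(6 - t) (n(t) = (6 - t)*t² = t²*(6 - t))
O(I) = I² - 2*I
s(c) = -5 + c (s(c) = (c - 5) + 2*(-2 + 2) = (-5 + c) + 2*0 = (-5 + c) + 0 = -5 + c)
n(19)*s(4*1) = (19²*(6 - 1*19))*(-5 + 4*1) = (361*(6 - 19))*(-5 + 4) = (361*(-13))*(-1) = -4693*(-1) = 4693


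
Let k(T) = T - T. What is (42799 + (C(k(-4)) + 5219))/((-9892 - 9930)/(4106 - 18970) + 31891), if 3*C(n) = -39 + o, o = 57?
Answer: 118971456/79007941 ≈ 1.5058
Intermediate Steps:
k(T) = 0
C(n) = 6 (C(n) = (-39 + 57)/3 = (1/3)*18 = 6)
(42799 + (C(k(-4)) + 5219))/((-9892 - 9930)/(4106 - 18970) + 31891) = (42799 + (6 + 5219))/((-9892 - 9930)/(4106 - 18970) + 31891) = (42799 + 5225)/(-19822/(-14864) + 31891) = 48024/(-19822*(-1/14864) + 31891) = 48024/(9911/7432 + 31891) = 48024/(237023823/7432) = 48024*(7432/237023823) = 118971456/79007941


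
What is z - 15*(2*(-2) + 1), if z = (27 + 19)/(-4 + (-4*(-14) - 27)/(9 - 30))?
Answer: 4119/113 ≈ 36.451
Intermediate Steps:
z = -966/113 (z = 46/(-4 + (56 - 27)/(-21)) = 46/(-4 + 29*(-1/21)) = 46/(-4 - 29/21) = 46/(-113/21) = 46*(-21/113) = -966/113 ≈ -8.5487)
z - 15*(2*(-2) + 1) = -966/113 - 15*(2*(-2) + 1) = -966/113 - 15*(-4 + 1) = -966/113 - 15*(-3) = -966/113 + 45 = 4119/113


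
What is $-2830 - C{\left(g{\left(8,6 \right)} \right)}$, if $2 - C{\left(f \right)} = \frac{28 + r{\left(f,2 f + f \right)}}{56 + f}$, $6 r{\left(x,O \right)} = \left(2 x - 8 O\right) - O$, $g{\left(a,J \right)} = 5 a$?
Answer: $- \frac{25501}{9} \approx -2833.4$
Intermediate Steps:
$r{\left(x,O \right)} = - \frac{3 O}{2} + \frac{x}{3}$ ($r{\left(x,O \right)} = \frac{\left(2 x - 8 O\right) - O}{6} = \frac{\left(- 8 O + 2 x\right) - O}{6} = \frac{- 9 O + 2 x}{6} = - \frac{3 O}{2} + \frac{x}{3}$)
$C{\left(f \right)} = 2 - \frac{28 - \frac{25 f}{6}}{56 + f}$ ($C{\left(f \right)} = 2 - \frac{28 + \left(- \frac{3 \left(2 f + f\right)}{2} + \frac{f}{3}\right)}{56 + f} = 2 - \frac{28 + \left(- \frac{3 \cdot 3 f}{2} + \frac{f}{3}\right)}{56 + f} = 2 - \frac{28 + \left(- \frac{9 f}{2} + \frac{f}{3}\right)}{56 + f} = 2 - \frac{28 - \frac{25 f}{6}}{56 + f}$)
$-2830 - C{\left(g{\left(8,6 \right)} \right)} = -2830 - \frac{504 + 37 \cdot 5 \cdot 8}{6 \left(56 + 5 \cdot 8\right)} = -2830 - \frac{504 + 37 \cdot 40}{6 \left(56 + 40\right)} = -2830 - \frac{504 + 1480}{6 \cdot 96} = -2830 - \frac{1}{6} \cdot \frac{1}{96} \cdot 1984 = -2830 - \frac{31}{9} = - \frac{25501}{9}$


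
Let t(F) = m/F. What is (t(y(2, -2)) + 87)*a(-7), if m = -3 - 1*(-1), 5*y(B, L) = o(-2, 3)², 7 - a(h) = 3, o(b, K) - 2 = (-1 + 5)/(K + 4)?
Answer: 27698/81 ≈ 341.95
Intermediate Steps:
o(b, K) = 2 + 4/(4 + K) (o(b, K) = 2 + (-1 + 5)/(K + 4) = 2 + 4/(4 + K))
a(h) = 4 (a(h) = 7 - 1*3 = 7 - 3 = 4)
y(B, L) = 324/245 (y(B, L) = (2*(6 + 3)/(4 + 3))²/5 = (2*9/7)²/5 = (2*(⅐)*9)²/5 = (18/7)²/5 = (⅕)*(324/49) = 324/245)
m = -2 (m = -3 + 1 = -2)
t(F) = -2/F
(t(y(2, -2)) + 87)*a(-7) = (-2/324/245 + 87)*4 = (-2*245/324 + 87)*4 = (-245/162 + 87)*4 = (13849/162)*4 = 27698/81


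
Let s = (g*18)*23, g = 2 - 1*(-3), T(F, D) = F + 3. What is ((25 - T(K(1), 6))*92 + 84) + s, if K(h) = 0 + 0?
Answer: 4178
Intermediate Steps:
K(h) = 0
T(F, D) = 3 + F
g = 5 (g = 2 + 3 = 5)
s = 2070 (s = (5*18)*23 = 90*23 = 2070)
((25 - T(K(1), 6))*92 + 84) + s = ((25 - (3 + 0))*92 + 84) + 2070 = ((25 - 1*3)*92 + 84) + 2070 = ((25 - 3)*92 + 84) + 2070 = (22*92 + 84) + 2070 = (2024 + 84) + 2070 = 2108 + 2070 = 4178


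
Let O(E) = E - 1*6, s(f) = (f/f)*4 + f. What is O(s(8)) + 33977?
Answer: 33983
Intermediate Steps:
s(f) = 4 + f (s(f) = 1*4 + f = 4 + f)
O(E) = -6 + E (O(E) = E - 6 = -6 + E)
O(s(8)) + 33977 = (-6 + (4 + 8)) + 33977 = (-6 + 12) + 33977 = 6 + 33977 = 33983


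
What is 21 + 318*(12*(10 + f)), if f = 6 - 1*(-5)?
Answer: 80157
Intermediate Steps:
f = 11 (f = 6 + 5 = 11)
21 + 318*(12*(10 + f)) = 21 + 318*(12*(10 + 11)) = 21 + 318*(12*21) = 21 + 318*252 = 21 + 80136 = 80157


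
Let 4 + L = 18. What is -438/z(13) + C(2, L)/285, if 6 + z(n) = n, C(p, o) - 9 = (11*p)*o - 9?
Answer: -122674/1995 ≈ -61.491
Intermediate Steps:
L = 14 (L = -4 + 18 = 14)
C(p, o) = 11*o*p (C(p, o) = 9 + ((11*p)*o - 9) = 9 + (11*o*p - 9) = 9 + (-9 + 11*o*p) = 11*o*p)
z(n) = -6 + n
-438/z(13) + C(2, L)/285 = -438/(-6 + 13) + (11*14*2)/285 = -438/7 + 308*(1/285) = -438*1/7 + 308/285 = -438/7 + 308/285 = -122674/1995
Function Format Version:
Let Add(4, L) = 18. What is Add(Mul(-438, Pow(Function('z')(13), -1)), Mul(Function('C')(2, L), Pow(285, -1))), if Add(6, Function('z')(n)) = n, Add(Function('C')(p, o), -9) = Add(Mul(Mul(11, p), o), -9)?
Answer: Rational(-122674, 1995) ≈ -61.491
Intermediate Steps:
L = 14 (L = Add(-4, 18) = 14)
Function('C')(p, o) = Mul(11, o, p) (Function('C')(p, o) = Add(9, Add(Mul(Mul(11, p), o), -9)) = Add(9, Add(Mul(11, o, p), -9)) = Add(9, Add(-9, Mul(11, o, p))) = Mul(11, o, p))
Function('z')(n) = Add(-6, n)
Add(Mul(-438, Pow(Function('z')(13), -1)), Mul(Function('C')(2, L), Pow(285, -1))) = Add(Mul(-438, Pow(Add(-6, 13), -1)), Mul(Mul(11, 14, 2), Pow(285, -1))) = Add(Mul(-438, Pow(7, -1)), Mul(308, Rational(1, 285))) = Add(Mul(-438, Rational(1, 7)), Rational(308, 285)) = Add(Rational(-438, 7), Rational(308, 285)) = Rational(-122674, 1995)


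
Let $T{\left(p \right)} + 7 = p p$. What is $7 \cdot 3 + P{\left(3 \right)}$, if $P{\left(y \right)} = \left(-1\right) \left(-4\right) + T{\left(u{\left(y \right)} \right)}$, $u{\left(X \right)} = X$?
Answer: $27$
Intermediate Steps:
$T{\left(p \right)} = -7 + p^{2}$ ($T{\left(p \right)} = -7 + p p = -7 + p^{2}$)
$P{\left(y \right)} = -3 + y^{2}$ ($P{\left(y \right)} = \left(-1\right) \left(-4\right) + \left(-7 + y^{2}\right) = 4 + \left(-7 + y^{2}\right) = -3 + y^{2}$)
$7 \cdot 3 + P{\left(3 \right)} = 7 \cdot 3 - \left(3 - 3^{2}\right) = 21 + \left(-3 + 9\right) = 21 + 6 = 27$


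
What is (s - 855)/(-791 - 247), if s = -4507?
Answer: 2681/519 ≈ 5.1657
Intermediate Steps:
(s - 855)/(-791 - 247) = (-4507 - 855)/(-791 - 247) = -5362/(-1038) = -5362*(-1/1038) = 2681/519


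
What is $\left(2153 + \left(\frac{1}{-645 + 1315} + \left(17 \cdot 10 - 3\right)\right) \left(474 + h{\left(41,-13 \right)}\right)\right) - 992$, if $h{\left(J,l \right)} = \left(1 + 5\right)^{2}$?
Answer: $\frac{5784228}{67} \approx 86332.0$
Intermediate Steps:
$h{\left(J,l \right)} = 36$ ($h{\left(J,l \right)} = 6^{2} = 36$)
$\left(2153 + \left(\frac{1}{-645 + 1315} + \left(17 \cdot 10 - 3\right)\right) \left(474 + h{\left(41,-13 \right)}\right)\right) - 992 = \left(2153 + \left(\frac{1}{-645 + 1315} + \left(17 \cdot 10 - 3\right)\right) \left(474 + 36\right)\right) - 992 = \left(2153 + \left(\frac{1}{670} + \left(170 - 3\right)\right) 510\right) - 992 = \left(2153 + \left(\frac{1}{670} + 167\right) 510\right) - 992 = \left(2153 + \frac{111891}{670} \cdot 510\right) - 992 = \left(2153 + \frac{5706441}{67}\right) - 992 = \frac{5850692}{67} - 992 = \frac{5784228}{67}$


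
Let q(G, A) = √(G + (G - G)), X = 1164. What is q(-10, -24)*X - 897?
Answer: -897 + 1164*I*√10 ≈ -897.0 + 3680.9*I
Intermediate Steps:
q(G, A) = √G (q(G, A) = √(G + 0) = √G)
q(-10, -24)*X - 897 = √(-10)*1164 - 897 = (I*√10)*1164 - 897 = 1164*I*√10 - 897 = -897 + 1164*I*√10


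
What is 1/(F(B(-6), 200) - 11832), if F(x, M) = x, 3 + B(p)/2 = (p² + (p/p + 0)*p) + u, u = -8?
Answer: -1/11794 ≈ -8.4789e-5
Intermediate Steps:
B(p) = -22 + 2*p + 2*p² (B(p) = -6 + 2*((p² + (p/p + 0)*p) - 8) = -6 + 2*((p² + (1 + 0)*p) - 8) = -6 + 2*((p² + 1*p) - 8) = -6 + 2*((p² + p) - 8) = -6 + 2*((p + p²) - 8) = -6 + 2*(-8 + p + p²) = -6 + (-16 + 2*p + 2*p²) = -22 + 2*p + 2*p²)
1/(F(B(-6), 200) - 11832) = 1/((-22 + 2*(-6) + 2*(-6)²) - 11832) = 1/((-22 - 12 + 2*36) - 11832) = 1/((-22 - 12 + 72) - 11832) = 1/(38 - 11832) = 1/(-11794) = -1/11794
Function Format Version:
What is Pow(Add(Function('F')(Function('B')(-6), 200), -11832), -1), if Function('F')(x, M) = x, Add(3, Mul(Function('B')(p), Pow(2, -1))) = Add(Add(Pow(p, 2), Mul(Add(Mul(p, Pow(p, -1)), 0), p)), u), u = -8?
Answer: Rational(-1, 11794) ≈ -8.4789e-5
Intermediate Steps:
Function('B')(p) = Add(-22, Mul(2, p), Mul(2, Pow(p, 2))) (Function('B')(p) = Add(-6, Mul(2, Add(Add(Pow(p, 2), Mul(Add(Mul(p, Pow(p, -1)), 0), p)), -8))) = Add(-6, Mul(2, Add(Add(Pow(p, 2), Mul(Add(1, 0), p)), -8))) = Add(-6, Mul(2, Add(Add(Pow(p, 2), Mul(1, p)), -8))) = Add(-6, Mul(2, Add(Add(Pow(p, 2), p), -8))) = Add(-6, Mul(2, Add(Add(p, Pow(p, 2)), -8))) = Add(-6, Mul(2, Add(-8, p, Pow(p, 2)))) = Add(-6, Add(-16, Mul(2, p), Mul(2, Pow(p, 2)))) = Add(-22, Mul(2, p), Mul(2, Pow(p, 2))))
Pow(Add(Function('F')(Function('B')(-6), 200), -11832), -1) = Pow(Add(Add(-22, Mul(2, -6), Mul(2, Pow(-6, 2))), -11832), -1) = Pow(Add(Add(-22, -12, Mul(2, 36)), -11832), -1) = Pow(Add(Add(-22, -12, 72), -11832), -1) = Pow(Add(38, -11832), -1) = Pow(-11794, -1) = Rational(-1, 11794)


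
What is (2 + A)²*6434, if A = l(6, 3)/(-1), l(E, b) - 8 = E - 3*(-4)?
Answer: 3705984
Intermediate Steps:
l(E, b) = 20 + E (l(E, b) = 8 + (E - 3*(-4)) = 8 + (E + 12) = 8 + (12 + E) = 20 + E)
A = -26 (A = (20 + 6)/(-1) = 26*(-1) = -26)
(2 + A)²*6434 = (2 - 26)²*6434 = (-24)²*6434 = 576*6434 = 3705984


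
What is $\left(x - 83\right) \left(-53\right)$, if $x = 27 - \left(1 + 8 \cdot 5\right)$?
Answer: $5141$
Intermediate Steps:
$x = -14$ ($x = 27 - \left(1 + 40\right) = 27 - 41 = -14$)
$\left(x - 83\right) \left(-53\right) = \left(-14 - 83\right) \left(-53\right) = \left(-97\right) \left(-53\right) = 5141$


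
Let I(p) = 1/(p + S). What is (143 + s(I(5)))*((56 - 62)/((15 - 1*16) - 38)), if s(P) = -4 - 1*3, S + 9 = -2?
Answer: 272/13 ≈ 20.923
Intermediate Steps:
S = -11 (S = -9 - 2 = -11)
I(p) = 1/(-11 + p) (I(p) = 1/(p - 11) = 1/(-11 + p))
s(P) = -7 (s(P) = -4 - 3 = -7)
(143 + s(I(5)))*((56 - 62)/((15 - 1*16) - 38)) = (143 - 7)*((56 - 62)/((15 - 1*16) - 38)) = 136*(-6/((15 - 16) - 38)) = 136*(-6/(-1 - 38)) = 136*(-6/(-39)) = 136*(-6*(-1/39)) = 136*(2/13) = 272/13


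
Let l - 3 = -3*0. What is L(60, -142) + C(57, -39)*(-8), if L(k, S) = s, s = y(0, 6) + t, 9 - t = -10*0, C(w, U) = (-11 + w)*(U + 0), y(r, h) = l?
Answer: 14364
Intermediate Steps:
l = 3 (l = 3 - 3*0 = 3 + 0 = 3)
y(r, h) = 3
C(w, U) = U*(-11 + w) (C(w, U) = (-11 + w)*U = U*(-11 + w))
t = 9 (t = 9 - (-10)*0 = 9 - 1*0 = 9 + 0 = 9)
s = 12 (s = 3 + 9 = 12)
L(k, S) = 12
L(60, -142) + C(57, -39)*(-8) = 12 - 39*(-11 + 57)*(-8) = 12 - 39*46*(-8) = 12 - 1794*(-8) = 12 + 14352 = 14364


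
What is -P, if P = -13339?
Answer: 13339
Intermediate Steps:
-P = -1*(-13339) = 13339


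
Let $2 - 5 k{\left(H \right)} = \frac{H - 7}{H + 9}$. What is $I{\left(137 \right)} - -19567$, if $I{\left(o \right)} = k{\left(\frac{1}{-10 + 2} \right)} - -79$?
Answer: $\frac{6974529}{355} \approx 19647.0$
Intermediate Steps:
$k{\left(H \right)} = \frac{2}{5} - \frac{-7 + H}{5 \left(9 + H\right)}$ ($k{\left(H \right)} = \frac{2}{5} - \frac{\left(H - 7\right) \frac{1}{H + 9}}{5} = \frac{2}{5} - \frac{\left(-7 + H\right) \frac{1}{9 + H}}{5} = \frac{2}{5} - \frac{\frac{1}{9 + H} \left(-7 + H\right)}{5} = \frac{2}{5} - \frac{-7 + H}{5 \left(9 + H\right)}$)
$I{\left(o \right)} = \frac{28244}{355}$ ($I{\left(o \right)} = \frac{25 + \frac{1}{-10 + 2}}{5 \left(9 + \frac{1}{-10 + 2}\right)} - -79 = \frac{25 + \frac{1}{-8}}{5 \left(9 + \frac{1}{-8}\right)} + 79 = \frac{25 - \frac{1}{8}}{5 \left(9 - \frac{1}{8}\right)} + 79 = \frac{1}{5} \frac{1}{\frac{71}{8}} \cdot \frac{199}{8} + 79 = \frac{1}{5} \cdot \frac{8}{71} \cdot \frac{199}{8} + 79 = \frac{199}{355} + 79 = \frac{28244}{355}$)
$I{\left(137 \right)} - -19567 = \frac{28244}{355} - -19567 = \frac{28244}{355} + 19567 = \frac{6974529}{355}$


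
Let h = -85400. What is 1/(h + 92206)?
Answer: 1/6806 ≈ 0.00014693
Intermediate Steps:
1/(h + 92206) = 1/(-85400 + 92206) = 1/6806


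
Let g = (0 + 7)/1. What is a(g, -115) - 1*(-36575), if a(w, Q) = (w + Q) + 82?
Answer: 36549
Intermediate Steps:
g = 7 (g = 7*1 = 7)
a(w, Q) = 82 + Q + w (a(w, Q) = (Q + w) + 82 = 82 + Q + w)
a(g, -115) - 1*(-36575) = (82 - 115 + 7) - 1*(-36575) = -26 + 36575 = 36549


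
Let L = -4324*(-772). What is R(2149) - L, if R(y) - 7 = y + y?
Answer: -3333823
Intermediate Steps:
R(y) = 7 + 2*y (R(y) = 7 + (y + y) = 7 + 2*y)
L = 3338128
R(2149) - L = (7 + 2*2149) - 1*3338128 = (7 + 4298) - 3338128 = 4305 - 3338128 = -3333823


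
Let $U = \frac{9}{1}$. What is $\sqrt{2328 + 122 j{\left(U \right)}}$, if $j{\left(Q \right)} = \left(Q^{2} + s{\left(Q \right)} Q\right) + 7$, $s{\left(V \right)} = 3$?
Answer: $\sqrt{16358} \approx 127.9$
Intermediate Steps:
$U = 9$ ($U = 9 \cdot 1 = 9$)
$j{\left(Q \right)} = 7 + Q^{2} + 3 Q$ ($j{\left(Q \right)} = \left(Q^{2} + 3 Q\right) + 7 = 7 + Q^{2} + 3 Q$)
$\sqrt{2328 + 122 j{\left(U \right)}} = \sqrt{2328 + 122 \left(7 + 9^{2} + 3 \cdot 9\right)} = \sqrt{2328 + 122 \left(7 + 81 + 27\right)} = \sqrt{2328 + 122 \cdot 115} = \sqrt{2328 + 14030} = \sqrt{16358}$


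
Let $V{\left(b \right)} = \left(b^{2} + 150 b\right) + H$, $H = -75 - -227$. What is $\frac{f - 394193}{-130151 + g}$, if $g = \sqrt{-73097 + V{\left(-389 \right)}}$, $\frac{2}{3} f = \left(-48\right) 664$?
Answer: $\frac{57526872151}{16939262775} + \frac{442001 \sqrt{20026}}{16939262775} \approx 3.3998$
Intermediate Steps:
$H = 152$ ($H = -75 + 227 = 152$)
$f = -47808$ ($f = \frac{3 \left(\left(-48\right) 664\right)}{2} = \frac{3}{2} \left(-31872\right) = -47808$)
$V{\left(b \right)} = 152 + b^{2} + 150 b$ ($V{\left(b \right)} = \left(b^{2} + 150 b\right) + 152 = 152 + b^{2} + 150 b$)
$g = \sqrt{20026}$ ($g = \sqrt{-73097 + \left(152 + \left(-389\right)^{2} + 150 \left(-389\right)\right)} = \sqrt{-73097 + \left(152 + 151321 - 58350\right)} = \sqrt{-73097 + 93123} = \sqrt{20026} \approx 141.51$)
$\frac{f - 394193}{-130151 + g} = \frac{-47808 - 394193}{-130151 + \sqrt{20026}} = - \frac{442001}{-130151 + \sqrt{20026}}$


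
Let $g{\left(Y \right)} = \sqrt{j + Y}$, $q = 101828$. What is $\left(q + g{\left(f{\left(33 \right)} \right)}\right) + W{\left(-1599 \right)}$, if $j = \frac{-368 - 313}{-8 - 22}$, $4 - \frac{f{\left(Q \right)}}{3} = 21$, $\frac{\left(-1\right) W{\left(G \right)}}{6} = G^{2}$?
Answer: $-15238978 + \frac{i \sqrt{2830}}{10} \approx -1.5239 \cdot 10^{7} + 5.3198 i$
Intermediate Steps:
$W{\left(G \right)} = - 6 G^{2}$
$f{\left(Q \right)} = -51$ ($f{\left(Q \right)} = 12 - 63 = -51$)
$j = \frac{227}{10}$ ($j = - \frac{681}{-30} = \left(-681\right) \left(- \frac{1}{30}\right) = \frac{227}{10} \approx 22.7$)
$g{\left(Y \right)} = \sqrt{\frac{227}{10} + Y}$
$\left(q + g{\left(f{\left(33 \right)} \right)}\right) + W{\left(-1599 \right)} = \left(101828 + \frac{\sqrt{2270 + 100 \left(-51\right)}}{10}\right) - 6 \left(-1599\right)^{2} = \left(101828 + \frac{\sqrt{2270 - 5100}}{10}\right) - 15340806 = \left(101828 + \frac{\sqrt{-2830}}{10}\right) - 15340806 = \left(101828 + \frac{i \sqrt{2830}}{10}\right) - 15340806 = -15238978 + \frac{i \sqrt{2830}}{10}$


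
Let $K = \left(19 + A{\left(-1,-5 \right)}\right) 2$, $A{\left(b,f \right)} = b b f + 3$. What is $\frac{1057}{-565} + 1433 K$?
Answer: $\frac{27526873}{565} \approx 48720.0$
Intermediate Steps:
$A{\left(b,f \right)} = 3 + f b^{2}$ ($A{\left(b,f \right)} = b^{2} f + 3 = f b^{2} + 3 = 3 + f b^{2}$)
$K = 34$ ($K = \left(19 + \left(3 - 5 \left(-1\right)^{2}\right)\right) 2 = \left(19 + \left(3 - 5\right)\right) 2 = \left(19 - 2\right) 2 = 17 \cdot 2 = 34$)
$\frac{1057}{-565} + 1433 K = \frac{1057}{-565} + 1433 \cdot 34 = 1057 \left(- \frac{1}{565}\right) + 48722 = - \frac{1057}{565} + 48722 = \frac{27526873}{565}$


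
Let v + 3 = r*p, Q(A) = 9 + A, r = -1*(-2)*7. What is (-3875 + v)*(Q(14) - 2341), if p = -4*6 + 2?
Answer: 9703148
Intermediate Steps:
p = -22 (p = -24 + 2 = -22)
r = 14 (r = 2*7 = 14)
v = -311 (v = -3 + 14*(-22) = -3 - 308 = -311)
(-3875 + v)*(Q(14) - 2341) = (-3875 - 311)*((9 + 14) - 2341) = -4186*(23 - 2341) = -4186*(-2318) = 9703148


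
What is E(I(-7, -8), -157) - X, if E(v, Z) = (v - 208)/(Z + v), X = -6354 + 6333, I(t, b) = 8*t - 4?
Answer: 4825/217 ≈ 22.235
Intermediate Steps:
I(t, b) = -4 + 8*t
X = -21
E(v, Z) = (-208 + v)/(Z + v)
E(I(-7, -8), -157) - X = (-208 + (-4 + 8*(-7)))/(-157 + (-4 + 8*(-7))) - 1*(-21) = (-208 + (-4 - 56))/(-157 + (-4 - 56)) + 21 = (-208 - 60)/(-157 - 60) + 21 = -268/(-217) + 21 = -1/217*(-268) + 21 = 268/217 + 21 = 4825/217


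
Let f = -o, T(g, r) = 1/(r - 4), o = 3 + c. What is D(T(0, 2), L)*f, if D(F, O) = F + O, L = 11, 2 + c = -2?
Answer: 21/2 ≈ 10.500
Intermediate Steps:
c = -4 (c = -2 - 2 = -4)
o = -1 (o = 3 - 4 = -1)
T(g, r) = 1/(-4 + r)
f = 1 (f = -1*(-1) = 1)
D(T(0, 2), L)*f = (1/(-4 + 2) + 11)*1 = (1/(-2) + 11)*1 = (-1/2 + 11)*1 = (21/2)*1 = 21/2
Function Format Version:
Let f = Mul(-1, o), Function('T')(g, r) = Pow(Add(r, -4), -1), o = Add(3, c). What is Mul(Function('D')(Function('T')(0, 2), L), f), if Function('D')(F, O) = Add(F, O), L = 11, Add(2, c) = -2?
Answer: Rational(21, 2) ≈ 10.500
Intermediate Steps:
c = -4 (c = Add(-2, -2) = -4)
o = -1 (o = Add(3, -4) = -1)
Function('T')(g, r) = Pow(Add(-4, r), -1)
f = 1 (f = Mul(-1, -1) = 1)
Mul(Function('D')(Function('T')(0, 2), L), f) = Mul(Add(Pow(Add(-4, 2), -1), 11), 1) = Mul(Add(Pow(-2, -1), 11), 1) = Mul(Add(Rational(-1, 2), 11), 1) = Mul(Rational(21, 2), 1) = Rational(21, 2)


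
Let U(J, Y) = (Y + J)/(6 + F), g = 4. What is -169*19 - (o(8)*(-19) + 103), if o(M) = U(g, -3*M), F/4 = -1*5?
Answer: -23008/7 ≈ -3286.9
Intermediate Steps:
F = -20 (F = 4*(-1*5) = 4*(-5) = -20)
U(J, Y) = -J/14 - Y/14 (U(J, Y) = (Y + J)/(6 - 20) = (J + Y)/(-14) = (J + Y)*(-1/14) = -J/14 - Y/14)
o(M) = -2/7 + 3*M/14 (o(M) = -1/14*4 - (-3)*M/14 = -2/7 + 3*M/14)
-169*19 - (o(8)*(-19) + 103) = -169*19 - ((-2/7 + (3/14)*8)*(-19) + 103) = -3211 - ((-2/7 + 12/7)*(-19) + 103) = -3211 - ((10/7)*(-19) + 103) = -3211 - (-190/7 + 103) = -3211 - 1*531/7 = -3211 - 531/7 = -23008/7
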